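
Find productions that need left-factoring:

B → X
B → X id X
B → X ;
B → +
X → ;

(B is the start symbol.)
Left-factoring is needed when two productions for the same non-terminal
share a common prefix on the right-hand side.

Productions for B:
  B → X
  B → X id X
  B → X ;
  B → +

Found common prefix 'X' in productions for B

Answer: Yes, B has productions with common prefix 'X'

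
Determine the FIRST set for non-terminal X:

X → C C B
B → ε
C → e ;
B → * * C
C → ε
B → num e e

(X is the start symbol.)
To compute FIRST(X), examine every production with X on the left-hand side, reading each right-hand side left to right until a non-nullable symbol is reached.

FIRST sets of the other non-terminals involved (by the same procedure, iterated to a fixed point):
  FIRST(C) = { 'e', ε }
  FIRST(B) = { '*', 'num', ε }

From X → C C B:
  - C is a non-terminal: add FIRST(C) \ {ε} = { 'e' }
    C is nullable, so continue to the next symbol
  - C is a non-terminal: add FIRST(C) \ {ε} = { 'e' }
    C is nullable, so continue to the next symbol
  - B is a non-terminal: add FIRST(B) \ {ε} = { '*', 'num' }
    B is nullable and nothing follows, so the whole right-hand side can vanish: ε ∈ FIRST(X)

Collecting: FIRST(X) = { '*', 'e', 'num', ε }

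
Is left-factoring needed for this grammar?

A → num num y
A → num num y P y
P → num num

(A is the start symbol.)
Yes, A has productions with common prefix 'num num y'

Left-factoring is needed when two productions for the same non-terminal
share a common prefix on the right-hand side.

Productions for A:
  A → num num y
  A → num num y P y

Found common prefix 'num num y' in productions for A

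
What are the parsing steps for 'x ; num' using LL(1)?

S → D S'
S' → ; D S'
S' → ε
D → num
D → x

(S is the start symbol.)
LL(1) parsing maintains a stack (initially the start symbol over $) and the input. At each step: if the stack top is a terminal, match it against the current input token; if it is a non-terminal N, replace it with the RHS of M[N, lookahead] (the unique production whose predict set contains the lookahead).

Stack is shown with the top on the left.

Stack     Input      Action
---------------------------
S $       x ; num $  output S → D S'
D S' $    x ; num $  output D → x
x S' $    x ; num $  match 'x'
S' $      ; num $    output S' → ; D S'
; D S' $  ; num $    match ';'
D S' $    num $      output D → num
num S' $  num $      match 'num'
S' $      $          output S' → ε
$         $          accept

The string is accepted.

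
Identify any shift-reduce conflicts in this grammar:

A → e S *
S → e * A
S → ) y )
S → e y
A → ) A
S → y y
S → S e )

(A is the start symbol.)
No shift-reduce conflicts

A shift-reduce conflict occurs when an LR(0) state has both:
  - a complete (reduce) item [A → α .] (dot at the end), and
  - a shift item [B → β . c γ] (dot before a terminal).

Augment with A' → A and build the canonical LR(0) collection (I0 = CLOSURE({[A' → . A]}), then GOTO on every symbol after a dot until no new states appear). It has 18 states:
  I0: { [A → . ) A], [A → . e S *], [A' → . A] }  — shift
  I1: { [A → ) . A], [A → . ) A], [A → . e S *] }  — shift
  I2: { [A' → A .] }  — accept
  I3: { [A → e . S *], [S → . ) y )], [S → . S e )], [S → . e * A], [S → . e y], [S → . y y] }  — shift
  I4: { [S → ) . y )] }  — shift
  I5: { [A → e S . *], [S → S . e )] }  — shift
  I6: { [S → e . * A], [S → e . y] }  — shift
  I7: { [S → y . y] }  — shift
  I8: { [S → y y .] }  — reduce
  I9: { [A → . ) A], [A → . e S *], [S → e * . A] }  — shift
  I10: { [S → e y .] }  — reduce
  I11: { [S → e * A .] }  — reduce
  I12: { [A → e S * .] }  — reduce
  I13: { [S → S e . )] }  — shift
  I14: { [S → S e ) .] }  — reduce
  I15: { [S → ) y . )] }  — shift
  I16: { [S → ) y ) .] }  — reduce
  I17: { [A → ) A .] }  — reduce

No state contains both a complete item and a shift item.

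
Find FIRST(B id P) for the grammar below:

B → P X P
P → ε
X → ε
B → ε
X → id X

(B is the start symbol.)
FIRST sets of the non-terminals involved (from the grammar, by fixed-point iteration):
  FIRST(B) = { 'id', ε }

To compute FIRST(B id P), process the symbols left to right:
Symbol B is a non-terminal. Add FIRST(B) \ {ε} = { 'id' }
B is nullable (ε ∈ FIRST(B)), continue to the next symbol.
Symbol id is a terminal. Add 'id' and stop.
FIRST(B id P) = { 'id' }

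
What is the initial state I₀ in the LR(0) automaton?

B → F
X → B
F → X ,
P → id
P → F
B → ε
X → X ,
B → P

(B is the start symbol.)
First, augment the grammar with B' → B
I₀ = CLOSURE({ [B' → . B] }):
  [B' → . B] has the dot before B: add [B → . F], [B → .], [B → . P]
  [B → . F] has the dot before F: add [F → . X ,]
  [B → . P] has the dot before P: add [P → . id], [P → . F]
  [F → . X ,] has the dot before X: add [X → . B], [X → . X ,]
No further items can be added.

I₀ = { [B → . F], [B → . P], [B → .], [B' → . B], [F → . X ,], [P → . F], [P → . id], [X → . B], [X → . X ,] }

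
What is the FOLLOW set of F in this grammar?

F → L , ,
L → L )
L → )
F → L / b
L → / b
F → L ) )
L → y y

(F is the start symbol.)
To compute FOLLOW(F), find every occurrence of F on a right-hand side N → α F β: add FIRST(β) \ {ε}, and if β is empty or nullable also add FOLLOW(N). Iterate to a fixed point.

F is the start symbol, so $ ∈ FOLLOW(F).
F does not occur on any right-hand side.

Taking the union: FOLLOW(F) = { $ }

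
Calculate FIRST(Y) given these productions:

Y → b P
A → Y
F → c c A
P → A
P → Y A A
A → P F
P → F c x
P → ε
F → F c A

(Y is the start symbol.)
To compute FIRST(Y), examine every production with Y on the left-hand side, reading each right-hand side left to right until a non-nullable symbol is reached.

From Y → b P:
  - b is a terminal: add 'b' and stop

Collecting: FIRST(Y) = { 'b' }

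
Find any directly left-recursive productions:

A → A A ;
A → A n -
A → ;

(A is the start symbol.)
Direct left recursion occurs when N → N α for some non-terminal N (the right-hand side begins with the left-hand side itself).

A → A A ;: LEFT RECURSIVE (starts with A)
A → A n -: LEFT RECURSIVE (starts with A)
A → ;: starts with ';'

The grammar has direct left recursion on: A.

Answer: Yes, A is left-recursive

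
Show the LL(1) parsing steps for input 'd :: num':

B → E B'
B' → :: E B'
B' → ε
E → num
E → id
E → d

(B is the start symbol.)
Stack is shown with the top on the left.

Stack      Input       Action
-----------------------------
B $        d :: num $  output B → E B'
E B' $     d :: num $  output E → d
d B' $     d :: num $  match 'd'
B' $       :: num $    output B' → :: E B'
:: E B' $  :: num $    match '::'
E B' $     num $       output E → num
num B' $   num $       match 'num'
B' $       $           output B' → ε
$          $           accept

The string is accepted.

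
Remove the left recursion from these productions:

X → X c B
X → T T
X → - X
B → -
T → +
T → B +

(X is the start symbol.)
X → T T X'
X → - X X'
X' → c B X'
X' → ε
B → -
T → +
T → B +

X is directly left-recursive. The standard transformation for
  A → A α₁ | ... | A α_m | β₁ | ... | β_n
is
  A  → β₁ A' | ... | β_n A'
  A' → α₁ A' | ... | α_m A' | ε

X → T T becomes X → T T X'
X → - X becomes X → - X X'
X → X c B becomes X' → c B X'
Add X' → ε

Productions for other non-terminals are unchanged:
  B → -
  T → +
  T → B +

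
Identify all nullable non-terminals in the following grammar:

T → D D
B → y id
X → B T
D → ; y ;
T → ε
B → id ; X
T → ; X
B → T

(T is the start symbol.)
A non-terminal is nullable if it can derive ε (the empty string): either it has an ε-production, or it has a production whose right-hand side consists entirely of nullable non-terminals.

ε-productions: T → ε
So T is immediately nullable.
B → T: every symbol on the right is nullable, so B is nullable too.
X → B T: every symbol on the right is nullable, so X is nullable too.
No further non-terminal can be added: every production for the remaining non-terminals contains a terminal or a non-nullable non-terminal.
Nullable = { 'B', 'T', 'X' }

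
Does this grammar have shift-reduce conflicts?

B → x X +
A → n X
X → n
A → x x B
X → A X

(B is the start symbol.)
Augment with B' → B and build the canonical LR(0) collection (I0 = CLOSURE({[B' → . B]}), then GOTO on every symbol after a dot until no new states appear). It has 12 states:
  I0: { [B → . x X +], [B' → . B] }  — shift
  I1: { [B' → B .] }  — accept
  I2: { [A → . n X], [A → . x x B], [B → x . X +], [X → . A X], [X → . n] }  — shift
  I3: { [A → . n X], [A → . x x B], [X → . A X], [X → . n], [X → A . X] }  — shift
  I4: { [B → x X . +] }  — shift
  I5: { [A → . n X], [A → . x x B], [A → n . X], [X → . A X], [X → . n], [X → n .] }  — shift, reduce
  I6: { [A → x . x B] }  — shift
  I7: { [A → x x . B], [B → . x X +] }  — shift
  I8: { [A → x x B .] }  — reduce
  I9: { [A → n X .] }  — reduce
  I10: { [B → x X + .] }  — reduce
  I11: { [X → A X .] }  — reduce

I5 contains reduce item [X → n .] and shift items [A → . n X], [A → . x x B], [X → . n] — shift-reduce conflict.

Answer: Yes — I5: [X → n .] vs [A → . n X]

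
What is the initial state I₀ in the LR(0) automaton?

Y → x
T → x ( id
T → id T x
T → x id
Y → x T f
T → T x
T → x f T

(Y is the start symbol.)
First, augment the grammar with Y' → Y
I₀ = CLOSURE({ [Y' → . Y] }):
  [Y' → . Y] has the dot before Y: add [Y → . x], [Y → . x T f]
No further items can be added.

I₀ = { [Y → . x T f], [Y → . x], [Y' → . Y] }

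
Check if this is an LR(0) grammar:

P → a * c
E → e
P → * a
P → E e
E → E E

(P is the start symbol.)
A grammar is LR(0) if no state in the canonical LR(0) collection has:
  - both a shift item (dot before a terminal) and a complete item (shift-reduce conflict), or
  - two or more complete items (reduce-reduce conflict; the accept item [P' → P .] counts as a complete item here).

Augment with P' → P and build the canonical LR(0) collection (I0 = CLOSURE({[P' → . P]}), then GOTO on every symbol after a dot until no new states appear). It has 11 states:
  I0: { [E → . E E], [E → . e], [P → . * a], [P → . E e], [P → . a * c], [P' → . P] }  — shift
  I1: { [P → * . a] }  — shift
  I2: { [E → . E E], [E → . e], [E → E . E], [P → E . e] }  — shift
  I3: { [P' → P .] }  — accept
  I4: { [P → a . * c] }  — shift
  I5: { [E → e .] }  — reduce
  I6: { [P → a * . c] }  — shift
  I7: { [P → a * c .] }  — reduce
  I8: { [E → . E E], [E → . e], [E → E . E], [E → E E .] }  — shift, reduce
  I9: { [E → e .], [P → E e .] }  — 2 reduces
  I10: { [P → * a .] }  — reduce

Conflict in state I8:
  Shift-reduce conflict between [E → E E .] and [E → . e]
So the grammar is NOT LR(0).

Answer: No. Shift-reduce conflict between [E → E E .] and [E → . e]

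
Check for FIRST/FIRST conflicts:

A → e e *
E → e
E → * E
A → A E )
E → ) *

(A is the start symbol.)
A FIRST/FIRST conflict occurs when two productions N → α and N → β for the same non-terminal have FIRST(α) ∩ FIRST(β) ≠ ∅ (with ε ∈ FIRST of a nullable right-hand side, so two nullable alternatives also conflict).

FIRST sets of the non-terminals at (or reachable through a nullable prefix from) the front of some alternative:
  FIRST(A) = { 'e' }

Productions for A:
  A → e e *: FIRST = { 'e' }
  A → A E ): FIRST = { 'e' }
Productions for E:
  E → e: FIRST = { 'e' }
  E → * E: FIRST = { '*' }
  E → ) *: FIRST = { ')' }

Conflict for A: A → e e * and A → A E )
  Overlap: { 'e' }

Answer: Yes. A → e e '*' / A → A E ')' on { 'e' }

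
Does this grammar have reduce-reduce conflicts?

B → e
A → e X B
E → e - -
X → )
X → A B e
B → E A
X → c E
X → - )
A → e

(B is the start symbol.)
Augment with B' → B and build the canonical LR(0) collection (I0 = CLOSURE({[B' → . B]}), then GOTO on every symbol after a dot until no new states appear). It has 19 states:
  I0: { [B → . E A], [B → . e], [B' → . B], [E → . e - -] }  — shift
  I1: { [B' → B .] }  — accept
  I2: { [A → . e X B], [A → . e], [B → E . A] }  — shift
  I3: { [B → e .], [E → e . - -] }  — shift, reduce
  I4: { [E → e - . -] }  — shift
  I5: { [E → e - - .] }  — reduce
  I6: { [B → E A .] }  — reduce
  I7: { [A → . e X B], [A → . e], [A → e . X B], [A → e .], [X → . )], [X → . - )], [X → . A B e], [X → . c E] }  — shift, reduce
  I8: { [X → ) .] }  — reduce
  I9: { [X → - . )] }  — shift
  I10: { [B → . E A], [B → . e], [E → . e - -], [X → A . B e] }  — shift
  I11: { [A → e X . B], [B → . E A], [B → . e], [E → . e - -] }  — shift
  I12: { [E → . e - -], [X → c . E] }  — shift
  I13: { [X → c E .] }  — reduce
  I14: { [E → e . - -] }  — shift
  I15: { [A → e X B .] }  — reduce
  I16: { [X → A B . e] }  — shift
  I17: { [X → A B e .] }  — reduce
  I18: { [X → - ) .] }  — reduce

No state contains more than one complete item.

Answer: No reduce-reduce conflicts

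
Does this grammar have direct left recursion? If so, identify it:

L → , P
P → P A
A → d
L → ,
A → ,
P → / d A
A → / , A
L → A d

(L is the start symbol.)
Direct left recursion occurs when N → N α for some non-terminal N (the right-hand side begins with the left-hand side itself).

L → , P: starts with ','
P → P A: LEFT RECURSIVE (starts with P)
A → d: starts with d
L → ,: starts with ','
A → ,: starts with ','
P → / d A: starts with '/'
A → / , A: starts with '/'
L → A d: starts with A

The grammar has direct left recursion on: P.

Answer: Yes, P is left-recursive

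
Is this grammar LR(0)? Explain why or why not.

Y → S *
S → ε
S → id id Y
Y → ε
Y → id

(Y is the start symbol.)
Augment with Y' → Y and build the canonical LR(0) collection (I0 = CLOSURE({[Y' → . Y]}), then GOTO on every symbol after a dot until no new states appear). It has 7 states:
  I0: { [S → . id id Y], [S → .], [Y → . S *], [Y → . id], [Y → .], [Y' → . Y] }  — shift, 2 reduces
  I1: { [Y → S . *] }  — shift
  I2: { [Y' → Y .] }  — accept
  I3: { [S → id . id Y], [Y → id .] }  — shift, reduce
  I4: { [S → . id id Y], [S → .], [S → id id . Y], [Y → . S *], [Y → . id], [Y → .] }  — shift, 2 reduces
  I5: { [S → id id Y .] }  — reduce
  I6: { [Y → S * .] }  — reduce

Conflict in state I0:
  Shift-reduce conflict between [S → .] and [S → . id id Y]
So the grammar is NOT LR(0).

Answer: No. Shift-reduce conflict between [S → .] and [S → . id id Y]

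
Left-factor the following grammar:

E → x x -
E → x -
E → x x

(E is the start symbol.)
E → x E'
E' → x E''
E'' → -
E'' → ε
E' → -

Left-factoring transforms A → αβ₁ | αβ₂ into A → αA' and A' → β₁ | β₂
(α is the longest common prefix among the alternatives). Repeat until
no nonterminal has two alternatives with a common prefix.

Round 1: E has alternatives sharing prefix 'x'. Introduce E': E → x E'
  Add: E' → x -
  Add: E' → -
  Add: E' → x

Round 2: E' has alternatives sharing prefix 'x'. Introduce E'': E' → x E''
  Add: E'' → -
  Add: E'' → ε

No remaining common prefixes — done.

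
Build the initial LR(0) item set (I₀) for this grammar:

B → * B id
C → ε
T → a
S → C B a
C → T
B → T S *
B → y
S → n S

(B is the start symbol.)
{ [B → . * B id], [B → . T S *], [B → . y], [B' → . B], [T → . a] }

First, augment the grammar with B' → B
I₀ = CLOSURE({ [B' → . B] }):
  [B' → . B] has the dot before B: add [B → . * B id], [B → . T S *], [B → . y]
  [B → . T S *] has the dot before T: add [T → . a]
No further items can be added.

I₀ = { [B → . * B id], [B → . T S *], [B → . y], [B' → . B], [T → . a] }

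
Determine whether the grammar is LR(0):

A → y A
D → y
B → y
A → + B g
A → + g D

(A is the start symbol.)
Yes, the grammar is LR(0)

A grammar is LR(0) if no state in the canonical LR(0) collection has:
  - both a shift item (dot before a terminal) and a complete item (shift-reduce conflict), or
  - two or more complete items (reduce-reduce conflict; the accept item [A' → A .] counts as a complete item here).

Augment with A' → A and build the canonical LR(0) collection (I0 = CLOSURE({[A' → . A]}), then GOTO on every symbol after a dot until no new states appear). It has 11 states:
  I0: { [A → . + B g], [A → . + g D], [A → . y A], [A' → . A] }  — shift
  I1: { [A → + . B g], [A → + . g D], [B → . y] }  — shift
  I2: { [A' → A .] }  — accept
  I3: { [A → . + B g], [A → . + g D], [A → . y A], [A → y . A] }  — shift
  I4: { [A → y A .] }  — reduce
  I5: { [A → + B . g] }  — shift
  I6: { [A → + g . D], [D → . y] }  — shift
  I7: { [B → y .] }  — reduce
  I8: { [A → + g D .] }  — reduce
  I9: { [D → y .] }  — reduce
  I10: { [A → + B g .] }  — reduce

Every state is either a pure shift/goto state or contains exactly one complete item and nothing to shift — no conflicts. The grammar is LR(0).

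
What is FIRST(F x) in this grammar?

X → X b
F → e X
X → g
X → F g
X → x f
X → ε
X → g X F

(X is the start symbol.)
FIRST sets of the non-terminals involved (from the grammar, by fixed-point iteration):
  FIRST(F) = { 'e' }

To compute FIRST(F x), process the symbols left to right:
Symbol F is a non-terminal. Add FIRST(F) \ {ε} = { 'e' }
F is not nullable (ε ∉ FIRST(F)), so stop here.
FIRST(F x) = { 'e' }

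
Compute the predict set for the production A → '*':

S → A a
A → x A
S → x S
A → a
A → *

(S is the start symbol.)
PREDICT(A → '*') = (FIRST(RHS) \ {ε}) ∪ (FOLLOW(A) if ε ∈ FIRST(RHS), i.e. RHS ⇒* ε)
FIRST('*') = { '*' }
ε ∉ FIRST('*'), so FOLLOW(A) is not added.
PREDICT(A → '*') = { '*' }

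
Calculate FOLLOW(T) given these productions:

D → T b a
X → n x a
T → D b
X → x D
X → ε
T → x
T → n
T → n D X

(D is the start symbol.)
{ 'b' }

To compute FOLLOW(T), find every occurrence of T on a right-hand side N → α T β: add FIRST(β) \ {ε}, and if β is empty or nullable also add FOLLOW(N). Iterate to a fixed point.

In D → T b a: T is followed by b a, add FIRST(b a) \ {ε} = { 'b' }

Taking the union: FOLLOW(T) = { 'b' }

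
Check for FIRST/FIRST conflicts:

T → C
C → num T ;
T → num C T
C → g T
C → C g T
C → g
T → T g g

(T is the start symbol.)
Yes. T → C / T → num C T on { 'num' }; T → C / T → T g g on { 'g', 'num' }; T → num C T / T → T g g on { 'num' }; C → num T ';' / C → C g T on { 'num' }; C → g T / C → C g T on { 'g' }; C → g T / C → g on { 'g' }; C → C g T / C → g on { 'g' }

A FIRST/FIRST conflict occurs when two productions N → α and N → β for the same non-terminal have FIRST(α) ∩ FIRST(β) ≠ ∅ (with ε ∈ FIRST of a nullable right-hand side, so two nullable alternatives also conflict).

FIRST sets of the non-terminals at (or reachable through a nullable prefix from) the front of some alternative:
  FIRST(C) = { 'g', 'num' }
  FIRST(T) = { 'g', 'num' }

Productions for T:
  T → C: FIRST = { 'g', 'num' }
  T → num C T: FIRST = { 'num' }
  T → T g g: FIRST = { 'g', 'num' }
Productions for C:
  C → num T ;: FIRST = { 'num' }
  C → g T: FIRST = { 'g' }
  C → C g T: FIRST = { 'g', 'num' }
  C → g: FIRST = { 'g' }

Conflict for T: T → C and T → num C T
  Overlap: { 'num' }
Conflict for T: T → C and T → T g g
  Overlap: { 'g', 'num' }
Conflict for T: T → num C T and T → T g g
  Overlap: { 'num' }
Conflict for C: C → num T ; and C → C g T
  Overlap: { 'num' }
Conflict for C: C → g T and C → C g T
  Overlap: { 'g' }
Conflict for C: C → g T and C → g
  Overlap: { 'g' }
Conflict for C: C → C g T and C → g
  Overlap: { 'g' }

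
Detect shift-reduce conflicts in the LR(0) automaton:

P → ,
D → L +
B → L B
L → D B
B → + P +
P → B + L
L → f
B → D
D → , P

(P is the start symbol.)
Yes — I2: [P → , .] vs [B → . + P +]; I4: [B → D .] vs [B → . + P +]; I8: [D → L + .] vs [B → . + P +]; I17: [P → B + L .] vs [D → L . +]

A shift-reduce conflict occurs when an LR(0) state has both:
  - a complete (reduce) item [A → α .] (dot at the end), and
  - a shift item [B → β . c γ] (dot before a terminal).

Augment with P' → P and build the canonical LR(0) collection (I0 = CLOSURE({[P' → . P]}), then GOTO on every symbol after a dot until no new states appear). It has 19 states:
  I0: { [B → . + P +], [B → . D], [B → . L B], [D → . , P], [D → . L +], [L → . D B], [L → . f], [P → . ,], [P → . B + L], [P' → . P] }  — shift
  I1: { [B → + . P +], [B → . + P +], [B → . D], [B → . L B], [D → . , P], [D → . L +], [L → . D B], [L → . f], [P → . ,], [P → . B + L] }  — shift
  I2: { [B → . + P +], [B → . D], [B → . L B], [D → , . P], [D → . , P], [D → . L +], [L → . D B], [L → . f], [P → , .], [P → . ,], [P → . B + L] }  — shift, reduce
  I3: { [P → B . + L] }  — shift
  I4: { [B → . + P +], [B → . D], [B → . L B], [B → D .], [D → . , P], [D → . L +], [L → . D B], [L → . f], [L → D . B] }  — shift, reduce
  I5: { [B → . + P +], [B → . D], [B → . L B], [B → L . B], [D → . , P], [D → . L +], [D → L . +], [L → . D B], [L → . f] }  — shift
  I6: { [P' → P .] }  — accept
  I7: { [L → f .] }  — reduce
  I8: { [B → + . P +], [B → . + P +], [B → . D], [B → . L B], [D → . , P], [D → . L +], [D → L + .], [L → . D B], [L → . f], [P → . ,], [P → . B + L] }  — shift, reduce
  I9: { [B → . + P +], [B → . D], [B → . L B], [D → , . P], [D → . , P], [D → . L +], [L → . D B], [L → . f], [P → . ,], [P → . B + L] }  — shift
  I10: { [B → L B .] }  — reduce
  I11: { [D → , P .] }  — reduce
  I12: { [B → + P . +] }  — shift
  I13: { [B → + P + .] }  — reduce
  I14: { [L → D B .] }  — reduce
  I15: { [D → . , P], [D → . L +], [L → . D B], [L → . f], [P → B + . L] }  — shift
  I16: { [B → . + P +], [B → . D], [B → . L B], [D → . , P], [D → . L +], [L → . D B], [L → . f], [L → D . B] }  — shift
  I17: { [D → L . +], [P → B + L .] }  — shift, reduce
  I18: { [D → L + .] }  — reduce

I2 contains reduce item [P → , .] and shift items [B → . + P +], [D → . , P], [L → . f], [P → . ,] — shift-reduce conflict.
I4 contains reduce item [B → D .] and shift items [B → . + P +], [D → . , P], [L → . f] — shift-reduce conflict.
I8 contains reduce item [D → L + .] and shift items [B → . + P +], [D → . , P], [L → . f], [P → . ,] — shift-reduce conflict.
I17 contains reduce item [P → B + L .] and shift item [D → L . +] — shift-reduce conflict.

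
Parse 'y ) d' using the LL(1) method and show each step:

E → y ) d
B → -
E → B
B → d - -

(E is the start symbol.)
LL(1) parsing maintains a stack (initially the start symbol over $) and the input. At each step: if the stack top is a terminal, match it against the current input token; if it is a non-terminal N, replace it with the RHS of M[N, lookahead] (the unique production whose predict set contains the lookahead).

Stack is shown with the top on the left.

Stack    Input    Action
------------------------
E $      y ) d $  output E → y ) d
y ) d $  y ) d $  match 'y'
) d $    ) d $    match ')'
d $      d $      match 'd'
$        $        accept

The string is accepted.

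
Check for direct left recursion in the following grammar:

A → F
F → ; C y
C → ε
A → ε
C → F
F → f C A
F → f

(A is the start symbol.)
No direct left recursion

Direct left recursion occurs when N → N α for some non-terminal N (the right-hand side begins with the left-hand side itself).

A → F: starts with F
F → ; C y: starts with ';'
C → ε: starts with ε
A → ε: starts with ε
C → F: starts with F
F → f C A: starts with f
F → f: starts with f

No direct left recursion found.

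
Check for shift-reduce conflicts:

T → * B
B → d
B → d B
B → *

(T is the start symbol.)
Augment with T' → T and build the canonical LR(0) collection (I0 = CLOSURE({[T' → . T]}), then GOTO on every symbol after a dot until no new states appear). It has 7 states:
  I0: { [T → . * B], [T' → . T] }  — shift
  I1: { [B → . *], [B → . d B], [B → . d], [T → * . B] }  — shift
  I2: { [T' → T .] }  — accept
  I3: { [B → * .] }  — reduce
  I4: { [T → * B .] }  — reduce
  I5: { [B → . *], [B → . d B], [B → . d], [B → d . B], [B → d .] }  — shift, reduce
  I6: { [B → d B .] }  — reduce

I5 contains reduce item [B → d .] and shift items [B → . *], [B → . d], [B → . d B] — shift-reduce conflict.

Answer: Yes — I5: [B → d .] vs [B → . *]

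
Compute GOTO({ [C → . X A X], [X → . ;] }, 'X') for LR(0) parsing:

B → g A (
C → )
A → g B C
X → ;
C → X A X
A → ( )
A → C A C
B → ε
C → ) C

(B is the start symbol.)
{ [A → . ( )], [A → . C A C], [A → . g B C], [C → . ) C], [C → . )], [C → . X A X], [C → X . A X], [X → . ;] }

GOTO(I, 'X') = CLOSURE({ [A → αX.β] : [A → α.Xβ] ∈ I, X = 'X' })

Items with dot before 'X', with the dot advanced:
  [C → . X A X] → [C → X . A X]
Closure of the advanced items:
  [C → X . A X] has the dot before A: add [A → . g B C], [A → . ( )], [A → . C A C]
  [A → . C A C] has the dot before C: add [C → . )], [C → . X A X], [C → . ) C]
  [C → . X A X] has the dot before X: add [X → . ;]

GOTO = { [A → . ( )], [A → . C A C], [A → . g B C], [C → . ) C], [C → . )], [C → . X A X], [C → X . A X], [X → . ;] }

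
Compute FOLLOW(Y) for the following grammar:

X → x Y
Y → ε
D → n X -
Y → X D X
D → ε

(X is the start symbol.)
To compute FOLLOW(Y), find every occurrence of Y on a right-hand side N → α Y β: add FIRST(β) \ {ε}, and if β is empty or nullable also add FOLLOW(N). Iterate to a fixed point.

In X → x Y: Y is at the end, add FOLLOW(X)

The FOLLOW sets referred to above (computed the same way, to a fixed point):
  FOLLOW(X) = { $, '-', 'n', 'x' }

Taking the union: FOLLOW(Y) = { $, '-', 'n', 'x' }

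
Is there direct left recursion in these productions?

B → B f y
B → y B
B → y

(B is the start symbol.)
B → B f y: LEFT RECURSIVE (starts with B)
B → y B: starts with y
B → y: starts with y

The grammar has direct left recursion on: B.

Answer: Yes, B is left-recursive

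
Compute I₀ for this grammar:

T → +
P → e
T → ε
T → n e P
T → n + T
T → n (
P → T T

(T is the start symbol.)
First, augment the grammar with T' → T
I₀ = CLOSURE({ [T' → . T] }):
  [T' → . T] has the dot before T: add [T → . +], [T → .], [T → . n e P], [T → . n + T], [T → . n (]
No further items can be added.

I₀ = { [T → . +], [T → . n (], [T → . n + T], [T → . n e P], [T → .], [T' → . T] }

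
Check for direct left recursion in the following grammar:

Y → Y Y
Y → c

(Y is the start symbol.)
Y → Y Y: LEFT RECURSIVE (starts with Y)
Y → c: starts with c

The grammar has direct left recursion on: Y.

Answer: Yes, Y is left-recursive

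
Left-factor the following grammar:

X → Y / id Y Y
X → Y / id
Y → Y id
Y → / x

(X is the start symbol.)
X → Y / id X'
X' → Y Y
X' → ε
Y → Y id
Y → / x

Left-factoring transforms A → αβ₁ | αβ₂ into A → αA' and A' → β₁ | β₂
(α is the longest common prefix among the alternatives). Repeat until
no nonterminal has two alternatives with a common prefix.

Round 1: X has alternatives sharing prefix 'Y / id'. Introduce X': X → Y / id X'
  Add: X' → Y Y
  Add: X' → ε

No remaining common prefixes — done.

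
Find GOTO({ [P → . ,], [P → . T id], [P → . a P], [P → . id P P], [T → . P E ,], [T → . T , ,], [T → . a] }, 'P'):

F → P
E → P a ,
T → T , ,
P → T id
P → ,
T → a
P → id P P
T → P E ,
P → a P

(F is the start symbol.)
GOTO(I, 'P') = CLOSURE({ [A → αX.β] : [A → α.Xβ] ∈ I, X = 'P' })

Items with dot before 'P', with the dot advanced:
  [T → . P E ,] → [T → P . E ,]
Closure of the advanced items:
  [T → P . E ,] has the dot before E: add [E → . P a ,]
  [E → . P a ,] has the dot before P: add [P → . T id], [P → . ,], [P → . id P P], [P → . a P]
  [P → . T id] has the dot before T: add [T → . T , ,], [T → . a], [T → . P E ,]

GOTO = { [E → . P a ,], [P → . ,], [P → . T id], [P → . a P], [P → . id P P], [T → . P E ,], [T → . T , ,], [T → . a], [T → P . E ,] }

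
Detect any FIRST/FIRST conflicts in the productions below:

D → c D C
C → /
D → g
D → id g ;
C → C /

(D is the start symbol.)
FIRST sets of the non-terminals at (or reachable through a nullable prefix from) the front of some alternative:
  FIRST(C) = { '/' }

Productions for D:
  D → c D C: FIRST = { 'c' }
  D → g: FIRST = { 'g' }
  D → id g ;: FIRST = { 'id' }
Productions for C:
  C → /: FIRST = { '/' }
  C → C /: FIRST = { '/' }

Conflict for C: C → / and C → C /
  Overlap: { '/' }

Answer: Yes. C → '/' / C → C '/' on { '/' }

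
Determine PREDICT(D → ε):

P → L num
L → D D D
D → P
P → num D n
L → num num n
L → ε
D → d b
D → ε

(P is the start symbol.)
{ 'd', 'n', 'num' }

PREDICT(D → ε) = (FIRST(RHS) \ {ε}) ∪ (FOLLOW(D) if ε ∈ FIRST(RHS), i.e. RHS ⇒* ε)
The right-hand side is ε (FIRST(ε) = { ε }), so the predict set is FOLLOW(D) = { 'd', 'n', 'num' }
PREDICT(D → ε) = { 'd', 'n', 'num' }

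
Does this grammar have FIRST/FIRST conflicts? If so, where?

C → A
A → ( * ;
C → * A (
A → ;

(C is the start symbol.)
A FIRST/FIRST conflict occurs when two productions N → α and N → β for the same non-terminal have FIRST(α) ∩ FIRST(β) ≠ ∅ (with ε ∈ FIRST of a nullable right-hand side, so two nullable alternatives also conflict).

FIRST sets of the non-terminals at (or reachable through a nullable prefix from) the front of some alternative:
  FIRST(A) = { '(', ';' }

Productions for C:
  C → A: FIRST = { '(', ';' }
  C → * A (: FIRST = { '*' }
Productions for A:
  A → ( * ;: FIRST = { '(' }
  A → ;: FIRST = { ';' }

All alternatives of each non-terminal have pairwise disjoint FIRST sets.

Answer: No FIRST/FIRST conflicts.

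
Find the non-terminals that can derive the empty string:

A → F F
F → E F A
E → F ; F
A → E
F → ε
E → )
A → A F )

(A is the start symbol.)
{ 'A', 'F' }

A non-terminal is nullable if it can derive ε (the empty string): either it has an ε-production, or it has a production whose right-hand side consists entirely of nullable non-terminals.

ε-productions: F → ε
So F is immediately nullable.
A → F F: every symbol on the right is nullable, so A is nullable too.
No further non-terminal can be added: every production for the remaining non-terminals contains a terminal or a non-nullable non-terminal.
Nullable = { 'A', 'F' }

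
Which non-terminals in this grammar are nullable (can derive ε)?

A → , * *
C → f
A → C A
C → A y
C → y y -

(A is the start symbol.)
A non-terminal is nullable if it can derive ε (the empty string): either it has an ε-production, or it has a production whose right-hand side consists entirely of nullable non-terminals.

There are no ε-productions, so no non-terminal can derive ε.
No non-terminals are nullable.

Answer: None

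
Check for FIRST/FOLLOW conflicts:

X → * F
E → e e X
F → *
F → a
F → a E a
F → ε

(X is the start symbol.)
A FIRST/FOLLOW conflict occurs when a non-terminal N has a nullable alternative N → β (β ⇒* ε) and another alternative N → α with FIRST(α) ∩ FOLLOW(N) ≠ ∅: on such a lookahead the parser cannot decide between expanding α and letting N vanish via β.

Nullable non-terminals: F.

F: nullable alternative(s) F → ε; FOLLOW(F) = { $, 'a' }
  F → *: FIRST \ {ε} = { '*' } — disjoint from FOLLOW(F)
  F → a: FIRST \ {ε} = { 'a' } — overlaps FOLLOW(F) on { 'a' }: CONFLICT
  F → a E a: FIRST \ {ε} = { 'a' } — overlaps FOLLOW(F) on { 'a' }: CONFLICT
  F → ε: FIRST \ {ε} = { } — this is the only nullable alternative, skip

E, X have no nullable alternative, so no FIRST/FOLLOW check is needed there.

So the grammar has 2 FIRST/FOLLOW conflicts (marked CONFLICT above).

Answer: Yes. F → a with FOLLOW(F) on { 'a' }; F → a E a with FOLLOW(F) on { 'a' }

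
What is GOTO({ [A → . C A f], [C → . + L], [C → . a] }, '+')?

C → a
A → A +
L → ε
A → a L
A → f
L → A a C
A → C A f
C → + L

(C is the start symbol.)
{ [A → . A +], [A → . C A f], [A → . a L], [A → . f], [C → + . L], [C → . + L], [C → . a], [L → . A a C], [L → .] }

GOTO(I, '+') = CLOSURE({ [A → αX.β] : [A → α.Xβ] ∈ I, X = '+' })

Items with dot before '+', with the dot advanced:
  [C → . + L] → [C → + . L]
Closure of the advanced items:
  [C → + . L] has the dot before L: add [L → .], [L → . A a C]
  [L → . A a C] has the dot before A: add [A → . A +], [A → . a L], [A → . f], [A → . C A f]
  [A → . C A f] has the dot before C: add [C → . a], [C → . + L]

GOTO = { [A → . A +], [A → . C A f], [A → . a L], [A → . f], [C → + . L], [C → . + L], [C → . a], [L → . A a C], [L → .] }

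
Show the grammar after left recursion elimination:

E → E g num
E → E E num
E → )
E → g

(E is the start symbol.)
E is directly left-recursive. The standard transformation for
  A → A α₁ | ... | A α_m | β₁ | ... | β_n
is
  A  → β₁ A' | ... | β_n A'
  A' → α₁ A' | ... | α_m A' | ε

E → ) becomes E → ) E'
E → g becomes E → g E'
E → E g num becomes E' → g num E'
E → E E num becomes E' → E num E'
Add E' → ε

Resulting grammar:
E → ) E'
E → g E'
E' → g num E'
E' → E num E'
E' → ε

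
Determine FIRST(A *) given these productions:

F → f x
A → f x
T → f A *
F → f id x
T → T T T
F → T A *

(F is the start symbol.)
{ 'f' }

FIRST sets of the non-terminals involved (from the grammar, by fixed-point iteration):
  FIRST(A) = { 'f' }

To compute FIRST(A *), process the symbols left to right:
Symbol A is a non-terminal. Add FIRST(A) \ {ε} = { 'f' }
A is not nullable (ε ∉ FIRST(A)), so stop here.
FIRST(A *) = { 'f' }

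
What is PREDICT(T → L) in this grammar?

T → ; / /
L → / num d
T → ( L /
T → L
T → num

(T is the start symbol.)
PREDICT(T → L) = (FIRST(RHS) \ {ε}) ∪ (FOLLOW(T) if ε ∈ FIRST(RHS), i.e. RHS ⇒* ε)
FIRST(L) = { '/' }
FIRST(L) = { '/' }
ε ∉ FIRST(L), so FOLLOW(T) is not added.
PREDICT(T → L) = { '/' }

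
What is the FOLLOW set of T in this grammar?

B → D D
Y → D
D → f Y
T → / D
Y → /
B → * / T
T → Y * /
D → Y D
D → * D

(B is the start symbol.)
{ $ }

To compute FOLLOW(T), find every occurrence of T on a right-hand side N → α T β: add FIRST(β) \ {ε}, and if β is empty or nullable also add FOLLOW(N). Iterate to a fixed point.

In B → * / T: T is at the end, add FOLLOW(B)

The FOLLOW sets referred to above (computed the same way, to a fixed point):
  FOLLOW(B) = { $ }

Taking the union: FOLLOW(T) = { $ }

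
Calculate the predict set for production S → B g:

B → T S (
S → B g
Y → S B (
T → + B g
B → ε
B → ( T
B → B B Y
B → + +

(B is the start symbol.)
PREDICT(S → B g) = (FIRST(RHS) \ {ε}) ∪ (FOLLOW(S) if ε ∈ FIRST(RHS), i.e. RHS ⇒* ε)
FIRST(B) = { '(', '+', 'g', ε }
FIRST(B g) = { '(', '+', 'g' }
ε ∉ FIRST(B g), so FOLLOW(S) is not added.
PREDICT(S → B g) = { '(', '+', 'g' }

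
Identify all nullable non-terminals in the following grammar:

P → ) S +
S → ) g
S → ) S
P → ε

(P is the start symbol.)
A non-terminal is nullable if it can derive ε (the empty string): either it has an ε-production, or it has a production whose right-hand side consists entirely of nullable non-terminals.

ε-productions: P → ε
So P is immediately nullable.
No further non-terminal can be added: every production for the remaining non-terminals contains a terminal or a non-nullable non-terminal.
Nullable = { 'P' }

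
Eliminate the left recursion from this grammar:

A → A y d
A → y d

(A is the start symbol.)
A → y d A'
A' → y d A'
A' → ε

A is directly left-recursive. The standard transformation for
  A → A α₁ | ... | A α_m | β₁ | ... | β_n
is
  A  → β₁ A' | ... | β_n A'
  A' → α₁ A' | ... | α_m A' | ε

A → y d becomes A → y d A'
A → A y d becomes A' → y d A'
Add A' → ε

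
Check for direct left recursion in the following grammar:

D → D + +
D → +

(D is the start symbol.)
Yes, D is left-recursive

D → D + +: LEFT RECURSIVE (starts with D)
D → +: starts with '+'

The grammar has direct left recursion on: D.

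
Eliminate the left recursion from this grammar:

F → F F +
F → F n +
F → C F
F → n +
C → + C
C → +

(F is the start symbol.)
F is directly left-recursive. The standard transformation for
  A → A α₁ | ... | A α_m | β₁ | ... | β_n
is
  A  → β₁ A' | ... | β_n A'
  A' → α₁ A' | ... | α_m A' | ε

F → C F becomes F → C F F'
F → n + becomes F → n + F'
F → F F + becomes F' → F + F'
F → F n + becomes F' → n + F'
Add F' → ε

Productions for other non-terminals are unchanged:
  C → + C
  C → +

Resulting grammar:
F → C F F'
F → n + F'
F' → F + F'
F' → n + F'
F' → ε
C → + C
C → +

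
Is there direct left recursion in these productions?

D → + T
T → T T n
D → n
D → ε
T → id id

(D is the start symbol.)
Direct left recursion occurs when N → N α for some non-terminal N (the right-hand side begins with the left-hand side itself).

D → + T: starts with '+'
T → T T n: LEFT RECURSIVE (starts with T)
D → n: starts with n
D → ε: starts with ε
T → id id: starts with id

The grammar has direct left recursion on: T.

Answer: Yes, T is left-recursive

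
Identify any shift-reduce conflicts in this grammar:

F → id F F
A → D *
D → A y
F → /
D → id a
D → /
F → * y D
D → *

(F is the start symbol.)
Yes — I11: [F → * y D .] vs [A → D . *]

Augment with F' → F and build the canonical LR(0) collection (I0 = CLOSURE({[F' → . F]}), then GOTO on every symbol after a dot until no new states appear). It has 16 states:
  I0: { [F → . * y D], [F → . /], [F → . id F F], [F' → . F] }  — shift
  I1: { [F → * . y D] }  — shift
  I2: { [F → / .] }  — reduce
  I3: { [F' → F .] }  — accept
  I4: { [F → . * y D], [F → . /], [F → . id F F], [F → id . F F] }  — shift
  I5: { [F → . * y D], [F → . /], [F → . id F F], [F → id F . F] }  — shift
  I6: { [F → id F F .] }  — reduce
  I7: { [A → . D *], [D → . *], [D → . /], [D → . A y], [D → . id a], [F → * y . D] }  — shift
  I8: { [D → * .] }  — reduce
  I9: { [D → / .] }  — reduce
  I10: { [D → A . y] }  — shift
  I11: { [A → D . *], [F → * y D .] }  — shift, reduce
  I12: { [D → id . a] }  — shift
  I13: { [D → id a .] }  — reduce
  I14: { [A → D * .] }  — reduce
  I15: { [D → A y .] }  — reduce

I11 contains reduce item [F → * y D .] and shift item [A → D . *] — shift-reduce conflict.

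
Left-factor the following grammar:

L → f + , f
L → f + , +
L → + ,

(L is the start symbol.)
Left-factoring transforms A → αβ₁ | αβ₂ into A → αA' and A' → β₁ | β₂
(α is the longest common prefix among the alternatives). Repeat until
no nonterminal has two alternatives with a common prefix.

Round 1: L has alternatives sharing prefix 'f + ,'. Introduce L': L → f + , L'
  Add: L' → f
  Add: L' → +

No remaining common prefixes — done.

Resulting grammar:
L → f + , L'
L' → f
L' → +
L → + ,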